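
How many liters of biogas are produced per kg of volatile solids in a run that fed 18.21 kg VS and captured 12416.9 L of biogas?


Y = V / VS
= 12416.9 / 18.21
= 681.8726 L/kg VS

681.8726 L/kg VS


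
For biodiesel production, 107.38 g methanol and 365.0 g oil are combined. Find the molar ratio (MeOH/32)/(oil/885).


Molar ratio = n_MeOH / n_oil = (MeOH/32) / (oil/885) = (MeOH * 885) / (32 * oil)
= (107.38 * 885) / (32 * 365.0)
= 8.1362

8.1362


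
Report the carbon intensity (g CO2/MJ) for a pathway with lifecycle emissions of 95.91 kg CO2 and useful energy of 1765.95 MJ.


CI = CO2 * 1000 / E
= 95.91 * 1000 / 1765.95
= 54.3107 g CO2/MJ

54.3107 g CO2/MJ


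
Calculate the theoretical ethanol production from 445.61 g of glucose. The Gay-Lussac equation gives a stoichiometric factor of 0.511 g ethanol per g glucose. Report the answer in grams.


Theoretical ethanol yield: m_EtOH = 0.511 * m_glucose
m_EtOH = 0.511 * 445.61 = 227.7067 g

227.7067 g


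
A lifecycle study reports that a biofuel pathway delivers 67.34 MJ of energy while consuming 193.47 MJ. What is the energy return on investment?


EROI = E_out / E_in
= 67.34 / 193.47
= 0.3481

0.3481


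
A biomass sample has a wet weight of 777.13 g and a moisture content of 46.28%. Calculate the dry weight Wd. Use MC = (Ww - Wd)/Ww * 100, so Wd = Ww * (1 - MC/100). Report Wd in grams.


Wd = Ww * (1 - MC/100)
= 777.13 * (1 - 46.28/100)
= 417.4742 g

417.4742 g


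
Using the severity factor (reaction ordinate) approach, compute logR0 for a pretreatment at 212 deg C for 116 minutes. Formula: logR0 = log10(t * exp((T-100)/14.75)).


logR0 = log10(t * exp((T - 100) / 14.75))
= log10(116 * exp((212 - 100) / 14.75))
= 5.3622

5.3622


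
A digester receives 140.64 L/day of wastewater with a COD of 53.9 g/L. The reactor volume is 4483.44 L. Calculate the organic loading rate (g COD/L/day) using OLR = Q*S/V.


OLR = Q * S / V
= 140.64 * 53.9 / 4483.44
= 1.6908 g/L/day

1.6908 g/L/day


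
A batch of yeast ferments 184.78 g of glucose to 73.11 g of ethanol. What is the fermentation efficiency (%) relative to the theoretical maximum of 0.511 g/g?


Fermentation efficiency = (actual / (0.511 * glucose)) * 100
= (73.11 / (0.511 * 184.78)) * 100
= 77.4285%

77.4285%


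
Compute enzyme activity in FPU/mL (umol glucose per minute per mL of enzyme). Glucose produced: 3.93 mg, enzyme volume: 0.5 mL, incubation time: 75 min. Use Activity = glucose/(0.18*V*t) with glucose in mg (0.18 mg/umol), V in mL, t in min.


Activity = glucose_mg / (0.18 mg/umol * V_mL * t_min)
= 3.93 / (0.18 * 0.5 * 75)
= 0.5822 FPU/mL

0.5822 FPU/mL


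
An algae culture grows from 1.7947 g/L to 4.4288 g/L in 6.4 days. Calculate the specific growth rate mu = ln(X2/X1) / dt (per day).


mu = ln(X2/X1) / dt
= ln(4.4288/1.7947) / 6.4
= 0.1411 per day

0.1411 per day


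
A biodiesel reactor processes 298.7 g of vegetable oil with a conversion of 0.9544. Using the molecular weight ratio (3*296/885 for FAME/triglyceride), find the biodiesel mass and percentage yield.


m_FAME = oil * conv * (3 * 296 / 885) = oil * conv * (888/885)
= 298.7 * 0.9544 * 888 / 885
= 286.0457 g
Y = m_FAME / oil * 100 = conv * (888/885) * 100
= 0.9544 * 888 / 885 * 100
= 95.76%

286.0457 g FAME; Y = 95.76%


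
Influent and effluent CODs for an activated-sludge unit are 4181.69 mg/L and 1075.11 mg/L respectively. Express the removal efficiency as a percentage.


eta = (COD_in - COD_out) / COD_in * 100
= (4181.69 - 1075.11) / 4181.69 * 100
= 74.2901%

74.2901%


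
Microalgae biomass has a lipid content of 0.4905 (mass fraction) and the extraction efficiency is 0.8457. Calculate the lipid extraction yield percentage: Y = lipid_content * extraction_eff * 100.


Y = lipid_content * extraction_eff * 100
= 0.4905 * 0.8457 * 100
= 41.4816%

41.4816%


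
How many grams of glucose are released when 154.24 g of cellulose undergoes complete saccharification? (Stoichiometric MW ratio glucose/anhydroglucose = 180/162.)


glucose = cellulose * 180/162
= 154.24 * 180/162
= 171.3778 g

171.3778 g


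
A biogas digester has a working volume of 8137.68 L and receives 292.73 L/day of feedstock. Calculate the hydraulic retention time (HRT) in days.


HRT = V / Q
= 8137.68 / 292.73
= 27.7993 days

27.7993 days


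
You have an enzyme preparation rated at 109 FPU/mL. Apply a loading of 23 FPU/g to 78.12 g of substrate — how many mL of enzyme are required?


V = dosage * m_sub / activity
V = 23 * 78.12 / 109
V = 16.4840 mL

16.4840 mL


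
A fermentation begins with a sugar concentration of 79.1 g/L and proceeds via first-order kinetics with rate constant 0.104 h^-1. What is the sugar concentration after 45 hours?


S = S0 * exp(-k * t)
S = 79.1 * exp(-0.104 * 45)
S = 0.7340 g/L

0.7340 g/L


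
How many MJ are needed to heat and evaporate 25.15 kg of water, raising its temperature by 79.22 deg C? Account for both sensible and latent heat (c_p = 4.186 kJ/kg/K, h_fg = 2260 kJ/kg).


E = m_water * (4.186 * dT + 2260) / 1000
= 25.15 * (4.186 * 79.22 + 2260) / 1000
= 65.1791 MJ

65.1791 MJ


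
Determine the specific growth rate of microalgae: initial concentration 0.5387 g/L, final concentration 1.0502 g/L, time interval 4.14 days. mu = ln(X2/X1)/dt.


mu = ln(X2/X1) / dt
= ln(1.0502/0.5387) / 4.14
= 0.1613 per day

0.1613 per day


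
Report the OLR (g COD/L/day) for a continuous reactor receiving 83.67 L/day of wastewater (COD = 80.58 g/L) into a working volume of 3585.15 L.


OLR = Q * S / V
= 83.67 * 80.58 / 3585.15
= 1.8806 g/L/day

1.8806 g/L/day


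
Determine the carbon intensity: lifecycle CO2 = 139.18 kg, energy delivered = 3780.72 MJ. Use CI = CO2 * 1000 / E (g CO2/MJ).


CI = CO2 * 1000 / E
= 139.18 * 1000 / 3780.72
= 36.8131 g CO2/MJ

36.8131 g CO2/MJ


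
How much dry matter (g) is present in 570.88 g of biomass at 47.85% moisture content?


Wd = Ww * (1 - MC/100)
= 570.88 * (1 - 47.85/100)
= 297.7139 g

297.7139 g


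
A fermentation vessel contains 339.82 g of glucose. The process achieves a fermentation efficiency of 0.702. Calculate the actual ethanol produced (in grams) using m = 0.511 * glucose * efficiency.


Actual ethanol: m = 0.511 * 339.82 * 0.702
m = 121.9009 g

121.9009 g


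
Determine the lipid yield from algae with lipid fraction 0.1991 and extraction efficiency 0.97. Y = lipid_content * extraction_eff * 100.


Y = lipid_content * extraction_eff * 100
= 0.1991 * 0.97 * 100
= 19.3127%

19.3127%


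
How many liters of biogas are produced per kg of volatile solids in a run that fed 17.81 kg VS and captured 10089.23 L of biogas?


Y = V / VS
= 10089.23 / 17.81
= 566.4924 L/kg VS

566.4924 L/kg VS


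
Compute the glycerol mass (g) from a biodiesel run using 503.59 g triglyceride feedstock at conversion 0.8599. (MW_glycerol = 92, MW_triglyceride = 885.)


glycerol = oil * conv * (92/885)
= 503.59 * 0.8599 * 92 / 885
= 45.0163 g

45.0163 g


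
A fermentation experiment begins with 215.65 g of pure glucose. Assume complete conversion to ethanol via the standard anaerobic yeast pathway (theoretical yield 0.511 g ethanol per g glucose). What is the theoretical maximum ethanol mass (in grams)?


Theoretical ethanol yield: m_EtOH = 0.511 * m_glucose
m_EtOH = 0.511 * 215.65 = 110.1972 g

110.1972 g


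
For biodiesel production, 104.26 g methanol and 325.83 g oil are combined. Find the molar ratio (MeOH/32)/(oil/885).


Molar ratio = n_MeOH / n_oil = (MeOH/32) / (oil/885) = (MeOH * 885) / (32 * oil)
= (104.26 * 885) / (32 * 325.83)
= 8.8495

8.8495


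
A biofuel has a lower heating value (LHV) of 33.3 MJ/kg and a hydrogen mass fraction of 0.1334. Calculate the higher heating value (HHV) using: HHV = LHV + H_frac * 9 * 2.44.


HHV = LHV + H_frac * 9 * 2.44
= 33.3 + 0.1334 * 9 * 2.44
= 36.2295 MJ/kg

36.2295 MJ/kg


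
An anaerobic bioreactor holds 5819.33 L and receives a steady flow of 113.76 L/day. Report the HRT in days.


HRT = V / Q
= 5819.33 / 113.76
= 51.1544 days

51.1544 days


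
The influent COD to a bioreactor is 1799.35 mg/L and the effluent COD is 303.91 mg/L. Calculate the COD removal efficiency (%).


eta = (COD_in - COD_out) / COD_in * 100
= (1799.35 - 303.91) / 1799.35 * 100
= 83.1100%

83.1100%


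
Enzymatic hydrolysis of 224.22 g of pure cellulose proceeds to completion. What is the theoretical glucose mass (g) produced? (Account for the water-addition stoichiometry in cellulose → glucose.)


glucose = cellulose * 180/162
= 224.22 * 180/162
= 249.1333 g

249.1333 g


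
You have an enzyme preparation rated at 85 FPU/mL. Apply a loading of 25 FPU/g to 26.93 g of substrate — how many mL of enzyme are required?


V = dosage * m_sub / activity
V = 25 * 26.93 / 85
V = 7.9206 mL

7.9206 mL


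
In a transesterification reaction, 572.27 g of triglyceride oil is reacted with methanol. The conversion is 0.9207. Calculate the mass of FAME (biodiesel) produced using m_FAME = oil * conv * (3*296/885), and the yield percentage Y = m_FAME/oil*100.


m_FAME = oil * conv * (3 * 296 / 885) = oil * conv * (888/885)
= 572.27 * 0.9207 * 888 / 885
= 528.6751 g
Y = m_FAME / oil * 100 = conv * (888/885) * 100
= 0.9207 * 888 / 885 * 100
= 92.38%

528.6751 g FAME; Y = 92.38%


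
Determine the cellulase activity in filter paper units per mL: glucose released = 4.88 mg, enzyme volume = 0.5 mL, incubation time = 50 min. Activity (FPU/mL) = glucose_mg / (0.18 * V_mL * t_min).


Activity = glucose_mg / (0.18 mg/umol * V_mL * t_min)
= 4.88 / (0.18 * 0.5 * 50)
= 1.0844 FPU/mL

1.0844 FPU/mL


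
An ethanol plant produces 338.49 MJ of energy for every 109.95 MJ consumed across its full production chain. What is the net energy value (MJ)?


NEV = E_out - E_in
= 338.49 - 109.95
= 228.5400 MJ

228.5400 MJ


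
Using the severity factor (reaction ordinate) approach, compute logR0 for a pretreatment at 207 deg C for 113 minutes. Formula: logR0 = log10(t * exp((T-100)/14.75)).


logR0 = log10(t * exp((T - 100) / 14.75))
= log10(113 * exp((207 - 100) / 14.75))
= 5.2036

5.2036


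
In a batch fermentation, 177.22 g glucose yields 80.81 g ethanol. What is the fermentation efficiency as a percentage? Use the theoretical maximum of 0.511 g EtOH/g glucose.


Fermentation efficiency = (actual / (0.511 * glucose)) * 100
= (80.81 / (0.511 * 177.22)) * 100
= 89.2342%

89.2342%


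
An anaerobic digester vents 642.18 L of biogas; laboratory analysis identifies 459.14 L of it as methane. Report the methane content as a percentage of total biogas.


CH4% = V_CH4 / V_total * 100
= 459.14 / 642.18 * 100
= 71.4971%

71.4971%


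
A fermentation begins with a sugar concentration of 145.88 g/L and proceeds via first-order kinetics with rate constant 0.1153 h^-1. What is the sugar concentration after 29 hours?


S = S0 * exp(-k * t)
S = 145.88 * exp(-0.1153 * 29)
S = 5.1505 g/L

5.1505 g/L


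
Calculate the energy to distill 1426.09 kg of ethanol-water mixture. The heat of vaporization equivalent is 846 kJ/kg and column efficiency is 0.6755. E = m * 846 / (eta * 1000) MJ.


E = m * 846 / (eta * 1000)
= 1426.09 * 846 / (0.6755 * 1000)
= 1786.0431 MJ

1786.0431 MJ


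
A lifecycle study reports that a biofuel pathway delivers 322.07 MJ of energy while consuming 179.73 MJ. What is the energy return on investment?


EROI = E_out / E_in
= 322.07 / 179.73
= 1.7920

1.7920


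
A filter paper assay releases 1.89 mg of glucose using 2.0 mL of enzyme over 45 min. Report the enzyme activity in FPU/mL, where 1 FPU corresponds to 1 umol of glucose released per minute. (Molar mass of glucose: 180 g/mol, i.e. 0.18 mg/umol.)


Activity = glucose_mg / (0.18 mg/umol * V_mL * t_min)
= 1.89 / (0.18 * 2.0 * 45)
= 0.1167 FPU/mL

0.1167 FPU/mL


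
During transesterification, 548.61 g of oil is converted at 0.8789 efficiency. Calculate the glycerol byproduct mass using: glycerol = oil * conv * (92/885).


glycerol = oil * conv * (92/885)
= 548.61 * 0.8789 * 92 / 885
= 50.1242 g

50.1242 g


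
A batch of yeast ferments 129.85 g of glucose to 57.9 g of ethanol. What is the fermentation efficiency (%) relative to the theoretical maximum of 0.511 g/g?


Fermentation efficiency = (actual / (0.511 * glucose)) * 100
= (57.9 / (0.511 * 129.85)) * 100
= 87.2601%

87.2601%


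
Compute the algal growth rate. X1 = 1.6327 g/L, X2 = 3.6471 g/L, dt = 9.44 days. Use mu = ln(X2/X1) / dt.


mu = ln(X2/X1) / dt
= ln(3.6471/1.6327) / 9.44
= 0.0851 per day

0.0851 per day


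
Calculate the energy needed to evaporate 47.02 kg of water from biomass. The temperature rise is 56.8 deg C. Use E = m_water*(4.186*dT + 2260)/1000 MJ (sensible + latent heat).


E = m_water * (4.186 * dT + 2260) / 1000
= 47.02 * (4.186 * 56.8 + 2260) / 1000
= 117.4449 MJ

117.4449 MJ


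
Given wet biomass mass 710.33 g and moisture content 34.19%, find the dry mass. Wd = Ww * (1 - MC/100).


Wd = Ww * (1 - MC/100)
= 710.33 * (1 - 34.19/100)
= 467.4682 g

467.4682 g


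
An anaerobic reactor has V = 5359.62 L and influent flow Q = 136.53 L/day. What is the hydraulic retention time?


HRT = V / Q
= 5359.62 / 136.53
= 39.2560 days

39.2560 days


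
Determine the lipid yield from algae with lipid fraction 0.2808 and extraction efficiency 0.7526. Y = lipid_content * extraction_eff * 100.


Y = lipid_content * extraction_eff * 100
= 0.2808 * 0.7526 * 100
= 21.1330%

21.1330%


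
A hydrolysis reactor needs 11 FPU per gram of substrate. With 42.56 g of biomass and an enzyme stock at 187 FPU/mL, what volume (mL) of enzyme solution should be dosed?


V = dosage * m_sub / activity
V = 11 * 42.56 / 187
V = 2.5035 mL

2.5035 mL


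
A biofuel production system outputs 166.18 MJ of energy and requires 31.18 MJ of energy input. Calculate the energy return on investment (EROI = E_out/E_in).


EROI = E_out / E_in
= 166.18 / 31.18
= 5.3297

5.3297


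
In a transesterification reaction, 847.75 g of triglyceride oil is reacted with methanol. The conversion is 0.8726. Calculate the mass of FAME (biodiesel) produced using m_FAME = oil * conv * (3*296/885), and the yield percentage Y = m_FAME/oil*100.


m_FAME = oil * conv * (3 * 296 / 885) = oil * conv * (888/885)
= 847.75 * 0.8726 * 888 / 885
= 742.2543 g
Y = m_FAME / oil * 100 = conv * (888/885) * 100
= 0.8726 * 888 / 885 * 100
= 87.56%

742.2543 g FAME; Y = 87.56%


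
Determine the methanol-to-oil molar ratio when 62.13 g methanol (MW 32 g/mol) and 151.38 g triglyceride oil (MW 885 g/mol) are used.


Molar ratio = n_MeOH / n_oil = (MeOH/32) / (oil/885) = (MeOH * 885) / (32 * oil)
= (62.13 * 885) / (32 * 151.38)
= 11.3508

11.3508


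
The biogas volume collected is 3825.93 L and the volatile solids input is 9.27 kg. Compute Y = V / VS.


Y = V / VS
= 3825.93 / 9.27
= 412.7217 L/kg VS

412.7217 L/kg VS


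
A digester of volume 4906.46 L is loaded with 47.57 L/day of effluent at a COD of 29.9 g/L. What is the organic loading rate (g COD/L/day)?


OLR = Q * S / V
= 47.57 * 29.9 / 4906.46
= 0.2899 g/L/day

0.2899 g/L/day


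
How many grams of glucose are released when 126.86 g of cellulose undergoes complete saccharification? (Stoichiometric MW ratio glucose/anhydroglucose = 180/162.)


glucose = cellulose * 180/162
= 126.86 * 180/162
= 140.9556 g

140.9556 g


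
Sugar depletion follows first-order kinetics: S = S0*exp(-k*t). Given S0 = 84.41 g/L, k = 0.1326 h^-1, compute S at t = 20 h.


S = S0 * exp(-k * t)
S = 84.41 * exp(-0.1326 * 20)
S = 5.9518 g/L

5.9518 g/L


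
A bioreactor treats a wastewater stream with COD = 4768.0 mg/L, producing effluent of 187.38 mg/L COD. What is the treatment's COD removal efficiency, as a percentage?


eta = (COD_in - COD_out) / COD_in * 100
= (4768.0 - 187.38) / 4768.0 * 100
= 96.0701%

96.0701%


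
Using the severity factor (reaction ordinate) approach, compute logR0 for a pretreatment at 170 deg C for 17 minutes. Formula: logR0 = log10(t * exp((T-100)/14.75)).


logR0 = log10(t * exp((T - 100) / 14.75))
= log10(17 * exp((170 - 100) / 14.75))
= 3.2915

3.2915


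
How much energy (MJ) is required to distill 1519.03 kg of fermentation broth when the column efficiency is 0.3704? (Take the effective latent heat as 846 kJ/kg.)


E = m * 846 / (eta * 1000)
= 1519.03 * 846 / (0.3704 * 1000)
= 3469.4908 MJ

3469.4908 MJ


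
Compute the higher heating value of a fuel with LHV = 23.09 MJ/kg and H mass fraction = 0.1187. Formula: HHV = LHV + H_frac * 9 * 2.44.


HHV = LHV + H_frac * 9 * 2.44
= 23.09 + 0.1187 * 9 * 2.44
= 25.6967 MJ/kg

25.6967 MJ/kg


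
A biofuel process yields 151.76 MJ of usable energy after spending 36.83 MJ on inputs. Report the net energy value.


NEV = E_out - E_in
= 151.76 - 36.83
= 114.9300 MJ

114.9300 MJ


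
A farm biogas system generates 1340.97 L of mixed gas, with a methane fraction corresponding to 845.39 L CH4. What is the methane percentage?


CH4% = V_CH4 / V_total * 100
= 845.39 / 1340.97 * 100
= 63.0432%

63.0432%


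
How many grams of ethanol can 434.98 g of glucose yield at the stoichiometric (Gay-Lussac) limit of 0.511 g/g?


Theoretical ethanol yield: m_EtOH = 0.511 * m_glucose
m_EtOH = 0.511 * 434.98 = 222.2748 g

222.2748 g


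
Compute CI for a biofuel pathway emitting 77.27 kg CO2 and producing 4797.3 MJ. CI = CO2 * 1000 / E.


CI = CO2 * 1000 / E
= 77.27 * 1000 / 4797.3
= 16.1070 g CO2/MJ

16.1070 g CO2/MJ


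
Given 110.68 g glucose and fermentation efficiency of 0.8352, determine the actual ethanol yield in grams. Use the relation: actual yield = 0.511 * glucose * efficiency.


Actual ethanol: m = 0.511 * 110.68 * 0.8352
m = 47.2368 g

47.2368 g


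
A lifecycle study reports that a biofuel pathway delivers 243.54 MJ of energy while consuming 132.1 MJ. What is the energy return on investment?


EROI = E_out / E_in
= 243.54 / 132.1
= 1.8436

1.8436


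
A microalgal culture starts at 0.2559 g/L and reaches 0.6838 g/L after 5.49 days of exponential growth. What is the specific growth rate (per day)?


mu = ln(X2/X1) / dt
= ln(0.6838/0.2559) / 5.49
= 0.1790 per day

0.1790 per day


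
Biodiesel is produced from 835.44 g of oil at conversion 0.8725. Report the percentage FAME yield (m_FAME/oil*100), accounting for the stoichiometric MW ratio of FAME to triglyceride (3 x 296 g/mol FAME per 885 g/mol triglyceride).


m_FAME = oil * conv * (3 * 296 / 885) = oil * conv * (888/885)
= 835.44 * 0.8725 * 888 / 885
= 731.3923 g
Y = m_FAME / oil * 100 = conv * (888/885) * 100
= 0.8725 * 888 / 885 * 100
= 87.55%

87.55%


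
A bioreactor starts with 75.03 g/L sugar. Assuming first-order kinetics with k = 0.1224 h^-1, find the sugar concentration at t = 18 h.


S = S0 * exp(-k * t)
S = 75.03 * exp(-0.1224 * 18)
S = 8.2870 g/L

8.2870 g/L


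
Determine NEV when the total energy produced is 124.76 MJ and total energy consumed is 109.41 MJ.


NEV = E_out - E_in
= 124.76 - 109.41
= 15.3500 MJ

15.3500 MJ


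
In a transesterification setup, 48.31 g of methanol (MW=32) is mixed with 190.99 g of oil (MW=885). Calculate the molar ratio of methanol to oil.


Molar ratio = n_MeOH / n_oil = (MeOH/32) / (oil/885) = (MeOH * 885) / (32 * oil)
= (48.31 * 885) / (32 * 190.99)
= 6.9955

6.9955


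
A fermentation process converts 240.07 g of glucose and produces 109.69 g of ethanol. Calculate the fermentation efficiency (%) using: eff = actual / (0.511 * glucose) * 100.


Fermentation efficiency = (actual / (0.511 * glucose)) * 100
= (109.69 / (0.511 * 240.07)) * 100
= 89.4146%

89.4146%


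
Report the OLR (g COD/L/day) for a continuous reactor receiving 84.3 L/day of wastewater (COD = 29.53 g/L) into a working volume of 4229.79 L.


OLR = Q * S / V
= 84.3 * 29.53 / 4229.79
= 0.5885 g/L/day

0.5885 g/L/day


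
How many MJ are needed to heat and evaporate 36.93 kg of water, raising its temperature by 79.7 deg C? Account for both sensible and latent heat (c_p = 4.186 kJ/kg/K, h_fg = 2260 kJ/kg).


E = m_water * (4.186 * dT + 2260) / 1000
= 36.93 * (4.186 * 79.7 + 2260) / 1000
= 95.7825 MJ

95.7825 MJ


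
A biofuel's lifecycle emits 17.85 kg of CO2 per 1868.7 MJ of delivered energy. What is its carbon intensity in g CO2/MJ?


CI = CO2 * 1000 / E
= 17.85 * 1000 / 1868.7
= 9.5521 g CO2/MJ

9.5521 g CO2/MJ


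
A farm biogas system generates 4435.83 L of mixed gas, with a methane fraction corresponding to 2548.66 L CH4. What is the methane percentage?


CH4% = V_CH4 / V_total * 100
= 2548.66 / 4435.83 * 100
= 57.4562%

57.4562%


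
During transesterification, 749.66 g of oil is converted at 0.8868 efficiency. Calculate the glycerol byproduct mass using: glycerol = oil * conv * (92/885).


glycerol = oil * conv * (92/885)
= 749.66 * 0.8868 * 92 / 885
= 69.1090 g

69.1090 g


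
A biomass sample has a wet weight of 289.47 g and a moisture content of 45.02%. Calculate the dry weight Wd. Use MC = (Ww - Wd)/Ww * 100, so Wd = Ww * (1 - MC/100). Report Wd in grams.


Wd = Ww * (1 - MC/100)
= 289.47 * (1 - 45.02/100)
= 159.1506 g

159.1506 g


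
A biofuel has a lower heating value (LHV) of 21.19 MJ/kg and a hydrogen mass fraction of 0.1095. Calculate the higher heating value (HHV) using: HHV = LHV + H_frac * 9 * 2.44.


HHV = LHV + H_frac * 9 * 2.44
= 21.19 + 0.1095 * 9 * 2.44
= 23.5946 MJ/kg

23.5946 MJ/kg


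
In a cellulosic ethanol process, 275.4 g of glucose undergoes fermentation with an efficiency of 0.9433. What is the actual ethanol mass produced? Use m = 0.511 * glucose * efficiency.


Actual ethanol: m = 0.511 * 275.4 * 0.9433
m = 132.7500 g

132.7500 g


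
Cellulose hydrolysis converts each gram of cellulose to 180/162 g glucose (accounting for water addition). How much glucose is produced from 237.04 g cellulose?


glucose = cellulose * 180/162
= 237.04 * 180/162
= 263.3778 g

263.3778 g


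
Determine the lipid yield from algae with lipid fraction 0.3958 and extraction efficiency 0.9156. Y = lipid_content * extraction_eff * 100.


Y = lipid_content * extraction_eff * 100
= 0.3958 * 0.9156 * 100
= 36.2394%

36.2394%


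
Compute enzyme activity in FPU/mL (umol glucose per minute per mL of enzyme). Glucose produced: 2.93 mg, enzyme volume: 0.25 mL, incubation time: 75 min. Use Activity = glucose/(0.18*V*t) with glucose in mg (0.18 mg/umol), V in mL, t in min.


Activity = glucose_mg / (0.18 mg/umol * V_mL * t_min)
= 2.93 / (0.18 * 0.25 * 75)
= 0.8681 FPU/mL

0.8681 FPU/mL


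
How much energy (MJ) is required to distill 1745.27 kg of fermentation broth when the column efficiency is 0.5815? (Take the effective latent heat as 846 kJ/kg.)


E = m * 846 / (eta * 1000)
= 1745.27 * 846 / (0.5815 * 1000)
= 2539.1202 MJ

2539.1202 MJ


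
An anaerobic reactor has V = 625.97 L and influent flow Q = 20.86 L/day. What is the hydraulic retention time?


HRT = V / Q
= 625.97 / 20.86
= 30.0081 days

30.0081 days


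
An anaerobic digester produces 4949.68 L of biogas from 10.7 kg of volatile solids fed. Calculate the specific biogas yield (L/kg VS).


Y = V / VS
= 4949.68 / 10.7
= 462.5869 L/kg VS

462.5869 L/kg VS


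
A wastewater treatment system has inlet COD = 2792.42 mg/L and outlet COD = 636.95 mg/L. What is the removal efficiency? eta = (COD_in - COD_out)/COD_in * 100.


eta = (COD_in - COD_out) / COD_in * 100
= (2792.42 - 636.95) / 2792.42 * 100
= 77.1900%

77.1900%


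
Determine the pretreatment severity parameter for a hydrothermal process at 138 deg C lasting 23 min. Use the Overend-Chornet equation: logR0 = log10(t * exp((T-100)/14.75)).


logR0 = log10(t * exp((T - 100) / 14.75))
= log10(23 * exp((138 - 100) / 14.75))
= 2.4806

2.4806


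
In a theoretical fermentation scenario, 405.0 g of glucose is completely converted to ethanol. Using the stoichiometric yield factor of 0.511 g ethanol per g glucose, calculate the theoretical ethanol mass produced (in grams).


Theoretical ethanol yield: m_EtOH = 0.511 * m_glucose
m_EtOH = 0.511 * 405.0 = 206.9550 g

206.9550 g


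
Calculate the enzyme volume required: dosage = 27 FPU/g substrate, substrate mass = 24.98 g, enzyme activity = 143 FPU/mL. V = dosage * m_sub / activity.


V = dosage * m_sub / activity
V = 27 * 24.98 / 143
V = 4.7165 mL

4.7165 mL


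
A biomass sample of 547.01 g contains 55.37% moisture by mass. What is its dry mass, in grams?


Wd = Ww * (1 - MC/100)
= 547.01 * (1 - 55.37/100)
= 244.1306 g

244.1306 g


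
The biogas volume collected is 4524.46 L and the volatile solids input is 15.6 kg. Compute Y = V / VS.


Y = V / VS
= 4524.46 / 15.6
= 290.0295 L/kg VS

290.0295 L/kg VS


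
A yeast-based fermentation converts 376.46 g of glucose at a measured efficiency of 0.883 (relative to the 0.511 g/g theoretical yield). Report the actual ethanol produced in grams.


Actual ethanol: m = 0.511 * 376.46 * 0.883
m = 169.8636 g

169.8636 g


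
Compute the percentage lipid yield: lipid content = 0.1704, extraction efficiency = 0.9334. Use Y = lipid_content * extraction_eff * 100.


Y = lipid_content * extraction_eff * 100
= 0.1704 * 0.9334 * 100
= 15.9051%

15.9051%


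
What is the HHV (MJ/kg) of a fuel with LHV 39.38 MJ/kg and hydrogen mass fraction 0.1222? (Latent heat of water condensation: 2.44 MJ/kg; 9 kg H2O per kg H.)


HHV = LHV + H_frac * 9 * 2.44
= 39.38 + 0.1222 * 9 * 2.44
= 42.0635 MJ/kg

42.0635 MJ/kg


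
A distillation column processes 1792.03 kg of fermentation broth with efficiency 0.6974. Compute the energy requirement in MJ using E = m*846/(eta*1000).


E = m * 846 / (eta * 1000)
= 1792.03 * 846 / (0.6974 * 1000)
= 2173.8706 MJ

2173.8706 MJ


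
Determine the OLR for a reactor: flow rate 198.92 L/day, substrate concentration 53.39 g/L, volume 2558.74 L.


OLR = Q * S / V
= 198.92 * 53.39 / 2558.74
= 4.1506 g/L/day

4.1506 g/L/day


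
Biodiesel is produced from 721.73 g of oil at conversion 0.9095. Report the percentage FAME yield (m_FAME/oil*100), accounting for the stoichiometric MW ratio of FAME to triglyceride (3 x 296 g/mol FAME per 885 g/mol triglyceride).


m_FAME = oil * conv * (3 * 296 / 885) = oil * conv * (888/885)
= 721.73 * 0.9095 * 888 / 885
= 658.6386 g
Y = m_FAME / oil * 100 = conv * (888/885) * 100
= 0.9095 * 888 / 885 * 100
= 91.26%

91.26%


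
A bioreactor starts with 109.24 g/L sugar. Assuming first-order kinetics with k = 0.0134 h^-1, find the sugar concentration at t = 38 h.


S = S0 * exp(-k * t)
S = 109.24 * exp(-0.0134 * 38)
S = 65.6506 g/L

65.6506 g/L


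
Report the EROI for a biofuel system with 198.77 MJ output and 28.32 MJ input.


EROI = E_out / E_in
= 198.77 / 28.32
= 7.0187

7.0187


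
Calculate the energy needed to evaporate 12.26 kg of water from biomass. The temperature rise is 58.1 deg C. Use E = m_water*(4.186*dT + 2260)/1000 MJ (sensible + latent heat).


E = m_water * (4.186 * dT + 2260) / 1000
= 12.26 * (4.186 * 58.1 + 2260) / 1000
= 30.6893 MJ

30.6893 MJ


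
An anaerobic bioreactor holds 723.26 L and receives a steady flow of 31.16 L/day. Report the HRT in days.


HRT = V / Q
= 723.26 / 31.16
= 23.2112 days

23.2112 days


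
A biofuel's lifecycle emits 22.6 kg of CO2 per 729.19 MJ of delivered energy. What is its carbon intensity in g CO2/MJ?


CI = CO2 * 1000 / E
= 22.6 * 1000 / 729.19
= 30.9933 g CO2/MJ

30.9933 g CO2/MJ


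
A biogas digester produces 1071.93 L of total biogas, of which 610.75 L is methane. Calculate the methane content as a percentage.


CH4% = V_CH4 / V_total * 100
= 610.75 / 1071.93 * 100
= 56.9767%

56.9767%


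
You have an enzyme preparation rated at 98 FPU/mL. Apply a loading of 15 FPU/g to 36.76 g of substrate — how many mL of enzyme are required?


V = dosage * m_sub / activity
V = 15 * 36.76 / 98
V = 5.6265 mL

5.6265 mL


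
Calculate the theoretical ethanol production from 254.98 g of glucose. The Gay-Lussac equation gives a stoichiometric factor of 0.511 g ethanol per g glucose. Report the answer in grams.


Theoretical ethanol yield: m_EtOH = 0.511 * m_glucose
m_EtOH = 0.511 * 254.98 = 130.2948 g

130.2948 g


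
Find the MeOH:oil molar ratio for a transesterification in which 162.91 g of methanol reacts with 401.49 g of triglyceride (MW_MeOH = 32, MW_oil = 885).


Molar ratio = n_MeOH / n_oil = (MeOH/32) / (oil/885) = (MeOH * 885) / (32 * oil)
= (162.91 * 885) / (32 * 401.49)
= 11.2219

11.2219


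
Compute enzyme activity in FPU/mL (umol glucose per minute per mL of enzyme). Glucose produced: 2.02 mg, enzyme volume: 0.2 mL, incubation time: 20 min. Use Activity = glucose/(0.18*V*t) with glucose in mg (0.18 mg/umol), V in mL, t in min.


Activity = glucose_mg / (0.18 mg/umol * V_mL * t_min)
= 2.02 / (0.18 * 0.2 * 20)
= 2.8056 FPU/mL

2.8056 FPU/mL


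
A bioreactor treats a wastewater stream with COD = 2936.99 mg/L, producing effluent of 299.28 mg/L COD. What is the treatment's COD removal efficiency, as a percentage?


eta = (COD_in - COD_out) / COD_in * 100
= (2936.99 - 299.28) / 2936.99 * 100
= 89.8100%

89.8100%


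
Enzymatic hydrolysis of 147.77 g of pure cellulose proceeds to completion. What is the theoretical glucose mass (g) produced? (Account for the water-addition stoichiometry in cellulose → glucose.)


glucose = cellulose * 180/162
= 147.77 * 180/162
= 164.1889 g

164.1889 g


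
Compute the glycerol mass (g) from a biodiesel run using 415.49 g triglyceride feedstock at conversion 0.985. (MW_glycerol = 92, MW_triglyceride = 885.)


glycerol = oil * conv * (92/885)
= 415.49 * 0.985 * 92 / 885
= 42.5443 g

42.5443 g


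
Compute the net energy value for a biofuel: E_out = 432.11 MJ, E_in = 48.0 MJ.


NEV = E_out - E_in
= 432.11 - 48.0
= 384.1100 MJ

384.1100 MJ


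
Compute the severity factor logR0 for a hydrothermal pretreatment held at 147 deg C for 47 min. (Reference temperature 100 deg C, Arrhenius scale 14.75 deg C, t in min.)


logR0 = log10(t * exp((T - 100) / 14.75))
= log10(47 * exp((147 - 100) / 14.75))
= 3.0560

3.0560


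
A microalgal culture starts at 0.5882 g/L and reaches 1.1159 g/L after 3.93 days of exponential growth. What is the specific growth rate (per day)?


mu = ln(X2/X1) / dt
= ln(1.1159/0.5882) / 3.93
= 0.1629 per day

0.1629 per day


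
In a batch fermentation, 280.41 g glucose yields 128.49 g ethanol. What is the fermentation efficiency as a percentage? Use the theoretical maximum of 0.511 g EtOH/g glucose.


Fermentation efficiency = (actual / (0.511 * glucose)) * 100
= (128.49 / (0.511 * 280.41)) * 100
= 89.6716%

89.6716%


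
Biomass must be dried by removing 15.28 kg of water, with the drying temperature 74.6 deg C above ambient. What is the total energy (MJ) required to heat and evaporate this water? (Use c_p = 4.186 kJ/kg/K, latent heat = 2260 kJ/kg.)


E = m_water * (4.186 * dT + 2260) / 1000
= 15.28 * (4.186 * 74.6 + 2260) / 1000
= 39.3044 MJ

39.3044 MJ


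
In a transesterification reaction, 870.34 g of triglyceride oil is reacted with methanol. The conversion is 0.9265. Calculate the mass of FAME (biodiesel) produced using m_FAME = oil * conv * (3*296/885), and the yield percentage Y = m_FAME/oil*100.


m_FAME = oil * conv * (3 * 296 / 885) = oil * conv * (888/885)
= 870.34 * 0.9265 * 888 / 885
= 809.1035 g
Y = m_FAME / oil * 100 = conv * (888/885) * 100
= 0.9265 * 888 / 885 * 100
= 92.96%

809.1035 g FAME; Y = 92.96%


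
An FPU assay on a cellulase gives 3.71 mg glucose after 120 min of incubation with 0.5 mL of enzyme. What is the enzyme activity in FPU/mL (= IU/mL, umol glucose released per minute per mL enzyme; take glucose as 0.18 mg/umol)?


Activity = glucose_mg / (0.18 mg/umol * V_mL * t_min)
= 3.71 / (0.18 * 0.5 * 120)
= 0.3435 FPU/mL

0.3435 FPU/mL


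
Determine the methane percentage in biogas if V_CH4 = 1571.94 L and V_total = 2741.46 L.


CH4% = V_CH4 / V_total * 100
= 1571.94 / 2741.46 * 100
= 57.3395%

57.3395%


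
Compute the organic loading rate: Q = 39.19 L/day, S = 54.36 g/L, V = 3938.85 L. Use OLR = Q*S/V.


OLR = Q * S / V
= 39.19 * 54.36 / 3938.85
= 0.5409 g/L/day

0.5409 g/L/day


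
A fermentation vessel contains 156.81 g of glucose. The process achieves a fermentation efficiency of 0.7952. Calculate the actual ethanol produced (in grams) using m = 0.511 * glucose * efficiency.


Actual ethanol: m = 0.511 * 156.81 * 0.7952
m = 63.7193 g

63.7193 g


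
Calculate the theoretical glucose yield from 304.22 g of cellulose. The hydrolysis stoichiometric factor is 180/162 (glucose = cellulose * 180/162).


glucose = cellulose * 180/162
= 304.22 * 180/162
= 338.0222 g

338.0222 g


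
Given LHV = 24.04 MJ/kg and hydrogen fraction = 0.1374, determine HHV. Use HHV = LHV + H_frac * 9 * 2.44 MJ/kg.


HHV = LHV + H_frac * 9 * 2.44
= 24.04 + 0.1374 * 9 * 2.44
= 27.0573 MJ/kg

27.0573 MJ/kg


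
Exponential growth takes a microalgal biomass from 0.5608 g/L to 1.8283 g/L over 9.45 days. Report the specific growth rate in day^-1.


mu = ln(X2/X1) / dt
= ln(1.8283/0.5608) / 9.45
= 0.1251 per day

0.1251 per day


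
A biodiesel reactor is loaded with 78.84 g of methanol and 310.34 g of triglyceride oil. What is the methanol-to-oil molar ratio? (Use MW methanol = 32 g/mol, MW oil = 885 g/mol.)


Molar ratio = n_MeOH / n_oil = (MeOH/32) / (oil/885) = (MeOH * 885) / (32 * oil)
= (78.84 * 885) / (32 * 310.34)
= 7.0259

7.0259


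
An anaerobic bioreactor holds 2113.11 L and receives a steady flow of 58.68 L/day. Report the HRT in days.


HRT = V / Q
= 2113.11 / 58.68
= 36.0107 days

36.0107 days


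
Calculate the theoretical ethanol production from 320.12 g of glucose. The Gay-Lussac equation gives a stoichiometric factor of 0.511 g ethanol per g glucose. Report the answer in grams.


Theoretical ethanol yield: m_EtOH = 0.511 * m_glucose
m_EtOH = 0.511 * 320.12 = 163.5813 g

163.5813 g


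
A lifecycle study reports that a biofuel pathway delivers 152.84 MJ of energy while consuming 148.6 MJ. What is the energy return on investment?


EROI = E_out / E_in
= 152.84 / 148.6
= 1.0285

1.0285


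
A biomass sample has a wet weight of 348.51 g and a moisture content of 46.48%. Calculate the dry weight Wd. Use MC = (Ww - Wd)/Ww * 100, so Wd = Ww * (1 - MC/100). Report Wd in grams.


Wd = Ww * (1 - MC/100)
= 348.51 * (1 - 46.48/100)
= 186.5226 g

186.5226 g


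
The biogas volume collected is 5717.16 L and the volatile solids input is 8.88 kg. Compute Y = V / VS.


Y = V / VS
= 5717.16 / 8.88
= 643.8243 L/kg VS

643.8243 L/kg VS


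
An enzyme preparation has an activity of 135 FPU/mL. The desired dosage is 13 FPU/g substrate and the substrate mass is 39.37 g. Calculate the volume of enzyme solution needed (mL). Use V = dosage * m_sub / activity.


V = dosage * m_sub / activity
V = 13 * 39.37 / 135
V = 3.7912 mL

3.7912 mL


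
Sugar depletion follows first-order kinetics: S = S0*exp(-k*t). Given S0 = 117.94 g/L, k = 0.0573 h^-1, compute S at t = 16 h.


S = S0 * exp(-k * t)
S = 117.94 * exp(-0.0573 * 16)
S = 47.1520 g/L

47.1520 g/L


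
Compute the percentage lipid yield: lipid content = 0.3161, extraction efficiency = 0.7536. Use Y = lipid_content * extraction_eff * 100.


Y = lipid_content * extraction_eff * 100
= 0.3161 * 0.7536 * 100
= 23.8213%

23.8213%


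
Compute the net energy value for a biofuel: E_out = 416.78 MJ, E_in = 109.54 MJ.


NEV = E_out - E_in
= 416.78 - 109.54
= 307.2400 MJ

307.2400 MJ


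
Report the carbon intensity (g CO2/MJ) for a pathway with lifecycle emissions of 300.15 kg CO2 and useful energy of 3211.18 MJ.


CI = CO2 * 1000 / E
= 300.15 * 1000 / 3211.18
= 93.4703 g CO2/MJ

93.4703 g CO2/MJ


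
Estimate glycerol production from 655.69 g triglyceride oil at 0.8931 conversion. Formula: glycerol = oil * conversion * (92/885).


glycerol = oil * conv * (92/885)
= 655.69 * 0.8931 * 92 / 885
= 60.8756 g

60.8756 g


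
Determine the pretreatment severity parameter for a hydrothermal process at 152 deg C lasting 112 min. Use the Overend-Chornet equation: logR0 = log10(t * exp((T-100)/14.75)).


logR0 = log10(t * exp((T - 100) / 14.75))
= log10(112 * exp((152 - 100) / 14.75))
= 3.5803

3.5803


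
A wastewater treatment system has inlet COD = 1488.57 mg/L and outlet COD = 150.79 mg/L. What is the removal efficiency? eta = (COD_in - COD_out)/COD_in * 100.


eta = (COD_in - COD_out) / COD_in * 100
= (1488.57 - 150.79) / 1488.57 * 100
= 89.8701%

89.8701%


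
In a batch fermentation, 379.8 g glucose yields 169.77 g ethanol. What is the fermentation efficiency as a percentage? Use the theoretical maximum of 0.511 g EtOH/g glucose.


Fermentation efficiency = (actual / (0.511 * glucose)) * 100
= (169.77 / (0.511 * 379.8)) * 100
= 87.4752%

87.4752%


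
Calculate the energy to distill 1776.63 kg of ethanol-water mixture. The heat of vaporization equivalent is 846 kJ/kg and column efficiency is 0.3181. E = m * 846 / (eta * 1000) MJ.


E = m * 846 / (eta * 1000)
= 1776.63 * 846 / (0.3181 * 1000)
= 4725.0204 MJ

4725.0204 MJ


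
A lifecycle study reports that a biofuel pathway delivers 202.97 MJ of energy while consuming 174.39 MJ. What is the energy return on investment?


EROI = E_out / E_in
= 202.97 / 174.39
= 1.1639

1.1639


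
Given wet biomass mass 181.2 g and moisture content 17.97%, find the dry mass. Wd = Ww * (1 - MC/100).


Wd = Ww * (1 - MC/100)
= 181.2 * (1 - 17.97/100)
= 148.6384 g

148.6384 g


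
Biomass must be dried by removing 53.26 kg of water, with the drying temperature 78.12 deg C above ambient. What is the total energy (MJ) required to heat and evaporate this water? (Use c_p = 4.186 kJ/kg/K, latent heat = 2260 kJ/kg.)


E = m_water * (4.186 * dT + 2260) / 1000
= 53.26 * (4.186 * 78.12 + 2260) / 1000
= 137.7842 MJ

137.7842 MJ


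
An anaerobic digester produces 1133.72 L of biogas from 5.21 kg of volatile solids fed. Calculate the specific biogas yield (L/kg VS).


Y = V / VS
= 1133.72 / 5.21
= 217.6046 L/kg VS

217.6046 L/kg VS


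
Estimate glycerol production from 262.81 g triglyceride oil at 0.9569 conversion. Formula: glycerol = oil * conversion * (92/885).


glycerol = oil * conv * (92/885)
= 262.81 * 0.9569 * 92 / 885
= 26.1429 g

26.1429 g


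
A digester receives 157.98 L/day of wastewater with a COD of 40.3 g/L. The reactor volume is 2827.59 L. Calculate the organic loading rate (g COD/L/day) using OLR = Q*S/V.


OLR = Q * S / V
= 157.98 * 40.3 / 2827.59
= 2.2516 g/L/day

2.2516 g/L/day


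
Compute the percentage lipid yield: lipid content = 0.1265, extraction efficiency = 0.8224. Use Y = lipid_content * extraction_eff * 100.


Y = lipid_content * extraction_eff * 100
= 0.1265 * 0.8224 * 100
= 10.4034%

10.4034%


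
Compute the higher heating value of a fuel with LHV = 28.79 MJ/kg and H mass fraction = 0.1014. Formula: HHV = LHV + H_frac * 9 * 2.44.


HHV = LHV + H_frac * 9 * 2.44
= 28.79 + 0.1014 * 9 * 2.44
= 31.0167 MJ/kg

31.0167 MJ/kg


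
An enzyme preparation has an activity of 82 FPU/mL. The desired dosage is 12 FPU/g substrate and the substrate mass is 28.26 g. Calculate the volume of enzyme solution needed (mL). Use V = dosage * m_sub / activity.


V = dosage * m_sub / activity
V = 12 * 28.26 / 82
V = 4.1356 mL

4.1356 mL


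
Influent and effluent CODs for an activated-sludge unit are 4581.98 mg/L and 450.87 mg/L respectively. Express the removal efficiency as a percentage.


eta = (COD_in - COD_out) / COD_in * 100
= (4581.98 - 450.87) / 4581.98 * 100
= 90.1599%

90.1599%


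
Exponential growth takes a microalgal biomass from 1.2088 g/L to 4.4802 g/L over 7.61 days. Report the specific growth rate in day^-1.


mu = ln(X2/X1) / dt
= ln(4.4802/1.2088) / 7.61
= 0.1721 per day

0.1721 per day
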